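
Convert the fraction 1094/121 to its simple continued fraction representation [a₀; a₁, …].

1094 = 9·121 + 5, so a_0 = 9
121 = 24·5 + 1, so a_1 = 24
5 = 5·1 + 0, so a_2 = 5

[9; 24, 5]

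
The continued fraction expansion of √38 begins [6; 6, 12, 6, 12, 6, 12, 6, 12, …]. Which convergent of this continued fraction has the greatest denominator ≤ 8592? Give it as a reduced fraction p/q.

33294/5401

a_0 = 6: 6/1  (≤ bound)
a_1 = 6: 37/6  (≤ bound)
a_2 = 12: 450/73  (≤ bound)
a_3 = 6: 2737/444  (≤ bound)
a_4 = 12: 33294/5401  (≤ bound)
a_5 = 6: 202501/32850  (> 8592, stop)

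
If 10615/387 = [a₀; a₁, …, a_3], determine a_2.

3

10615 ÷ 387 → quotient 27, remainder 166
387 ÷ 166 → quotient 2, remainder 55
166 ÷ 55 → quotient 3, remainder 1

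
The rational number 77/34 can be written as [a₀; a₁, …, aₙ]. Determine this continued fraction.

[2; 3, 1, 3, 2]

Repeatedly divide and take the remainder:
77 ÷ 34 → quotient 2, remainder 9
34 ÷ 9 → quotient 3, remainder 7
9 ÷ 7 → quotient 1, remainder 2
7 ÷ 2 → quotient 3, remainder 1
2 ÷ 1 → quotient 2, remainder 0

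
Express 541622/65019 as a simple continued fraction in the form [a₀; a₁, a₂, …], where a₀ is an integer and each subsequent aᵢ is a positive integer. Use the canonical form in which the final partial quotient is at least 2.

[8; 3, 35, 3, 1, 13, 11]

⌊541622/65019⌋ = 8, remainder 21470
⌊65019/21470⌋ = 3, remainder 609
⌊21470/609⌋ = 35, remainder 155
⌊609/155⌋ = 3, remainder 144
⌊155/144⌋ = 1, remainder 11
⌊144/11⌋ = 13, remainder 1
⌊11/1⌋ = 11, remainder 0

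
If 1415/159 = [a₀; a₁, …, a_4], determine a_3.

1415 = 8·159 + 143, so a_0 = 8
159 = 1·143 + 16, so a_1 = 1
143 = 8·16 + 15, so a_2 = 8
16 = 1·15 + 1, so a_3 = 1

1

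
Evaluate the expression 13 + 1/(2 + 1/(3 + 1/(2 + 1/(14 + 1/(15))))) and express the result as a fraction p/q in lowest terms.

46775/3481

Build up convergents one term at a time:
a_0 = 13: 13/1
a_1 = 2: 27/2
a_2 = 3: 94/7
a_3 = 2: 215/16
a_4 = 14: 3104/231
a_5 = 15: 46775/3481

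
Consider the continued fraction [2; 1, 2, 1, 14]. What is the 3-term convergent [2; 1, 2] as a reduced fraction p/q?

a_0 = 2: 2/1
a_1 = 1: 3/1
a_2 = 2: 8/3

8/3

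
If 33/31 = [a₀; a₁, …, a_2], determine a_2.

2

33 ÷ 31 → quotient 1, remainder 2
31 ÷ 2 → quotient 15, remainder 1
2 ÷ 1 → quotient 2, remainder 0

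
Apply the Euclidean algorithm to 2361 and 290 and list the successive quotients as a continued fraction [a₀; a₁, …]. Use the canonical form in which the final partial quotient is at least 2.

⌊2361/290⌋ = 8, remainder 41
⌊290/41⌋ = 7, remainder 3
⌊41/3⌋ = 13, remainder 2
⌊3/2⌋ = 1, remainder 1
⌊2/1⌋ = 2, remainder 0

[8; 7, 13, 1, 2]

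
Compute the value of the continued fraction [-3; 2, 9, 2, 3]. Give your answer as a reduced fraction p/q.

Build up convergents one term at a time:
a_0 = -3: -3/1
a_1 = 2: -5/2
a_2 = 9: -48/19
a_3 = 2: -101/40
a_4 = 3: -351/139

-351/139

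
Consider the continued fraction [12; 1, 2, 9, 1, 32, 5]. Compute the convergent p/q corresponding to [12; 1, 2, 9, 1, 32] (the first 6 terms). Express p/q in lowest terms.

Start with 32.
1 + 1/(32/1) = 1 + 1/32 = 33/32
9 + 1/(33/32) = 9 + 32/33 = 329/33
2 + 1/(329/33) = 2 + 33/329 = 691/329
1 + 1/(691/329) = 1 + 329/691 = 1020/691
12 + 1/(1020/691) = 12 + 691/1020 = 12931/1020

12931/1020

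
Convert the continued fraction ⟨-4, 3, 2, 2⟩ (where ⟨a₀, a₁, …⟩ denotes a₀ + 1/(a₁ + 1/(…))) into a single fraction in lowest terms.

-63/17

Use the convergent recurrence hₖ = aₖ·hₖ₋₁ + hₖ₋₂ (and likewise for the denominators kₖ):
a_0 = -4: -4/1
a_1 = 3: -11/3
a_2 = 2: -26/7
a_3 = 2: -63/17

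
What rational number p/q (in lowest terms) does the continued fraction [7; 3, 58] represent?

Build up convergents one term at a time:
a_0 = 7: 7/1
a_1 = 3: 22/3
a_2 = 58: 1283/175

1283/175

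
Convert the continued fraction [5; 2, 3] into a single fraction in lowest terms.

38/7

a_0 = 5: 5/1
a_1 = 2: 11/2
a_2 = 3: 38/7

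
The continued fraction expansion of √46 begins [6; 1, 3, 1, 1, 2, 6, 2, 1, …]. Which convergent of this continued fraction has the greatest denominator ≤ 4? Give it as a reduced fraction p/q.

a_0 = 6: 6/1  (≤ bound)
a_1 = 1: 7/1  (≤ bound)
a_2 = 3: 27/4  (≤ bound)
a_3 = 1: 34/5  (> 4, stop)

27/4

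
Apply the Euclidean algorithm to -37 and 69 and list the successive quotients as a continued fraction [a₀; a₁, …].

[-1; 2, 6, 2, 2]

⌊-37/69⌋ = -1, remainder 32
⌊69/32⌋ = 2, remainder 5
⌊32/5⌋ = 6, remainder 2
⌊5/2⌋ = 2, remainder 1
⌊2/1⌋ = 2, remainder 0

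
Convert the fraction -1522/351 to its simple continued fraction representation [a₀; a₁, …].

-1522 ÷ 351 → quotient -5, remainder 233
351 ÷ 233 → quotient 1, remainder 118
233 ÷ 118 → quotient 1, remainder 115
118 ÷ 115 → quotient 1, remainder 3
115 ÷ 3 → quotient 38, remainder 1
3 ÷ 1 → quotient 3, remainder 0

[-5; 1, 1, 1, 38, 3]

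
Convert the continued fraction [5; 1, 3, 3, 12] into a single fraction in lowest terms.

923/160

Build up convergents one term at a time:
a_0 = 5: 5/1
a_1 = 1: 6/1
a_2 = 3: 23/4
a_3 = 3: 75/13
a_4 = 12: 923/160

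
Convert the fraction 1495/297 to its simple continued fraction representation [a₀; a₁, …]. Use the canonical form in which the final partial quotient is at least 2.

[5; 29, 1, 2, 3]

1495 ÷ 297 → quotient 5, remainder 10
297 ÷ 10 → quotient 29, remainder 7
10 ÷ 7 → quotient 1, remainder 3
7 ÷ 3 → quotient 2, remainder 1
3 ÷ 1 → quotient 3, remainder 0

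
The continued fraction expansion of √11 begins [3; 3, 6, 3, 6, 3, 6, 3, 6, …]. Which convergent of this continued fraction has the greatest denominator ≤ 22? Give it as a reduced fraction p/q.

a_0 = 3: 3/1  (≤ bound)
a_1 = 3: 10/3  (≤ bound)
a_2 = 6: 63/19  (≤ bound)
a_3 = 3: 199/60  (> 22, stop)

63/19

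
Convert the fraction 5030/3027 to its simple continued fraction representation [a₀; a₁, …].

Repeatedly divide and take the remainder:
⌊5030/3027⌋ = 1, remainder 2003
⌊3027/2003⌋ = 1, remainder 1024
⌊2003/1024⌋ = 1, remainder 979
⌊1024/979⌋ = 1, remainder 45
⌊979/45⌋ = 21, remainder 34
⌊45/34⌋ = 1, remainder 11
⌊34/11⌋ = 3, remainder 1
⌊11/1⌋ = 11, remainder 0

[1; 1, 1, 1, 21, 1, 3, 11]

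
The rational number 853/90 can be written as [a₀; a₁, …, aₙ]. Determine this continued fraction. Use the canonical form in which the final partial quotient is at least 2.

Repeatedly divide and take the remainder:
853 = 9·90 + 43, so a_0 = 9
90 = 2·43 + 4, so a_1 = 2
43 = 10·4 + 3, so a_2 = 10
4 = 1·3 + 1, so a_3 = 1
3 = 3·1 + 0, so a_4 = 3

[9; 2, 10, 1, 3]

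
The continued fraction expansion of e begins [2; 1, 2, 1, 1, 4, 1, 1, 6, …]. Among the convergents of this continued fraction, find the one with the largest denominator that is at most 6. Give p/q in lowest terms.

List convergents until the denominator exceeds the bound:
a_0 = 2: 2/1  (≤ bound)
a_1 = 1: 3/1  (≤ bound)
a_2 = 2: 8/3  (≤ bound)
a_3 = 1: 11/4  (≤ bound)
a_4 = 1: 19/7  (> 6, stop)

11/4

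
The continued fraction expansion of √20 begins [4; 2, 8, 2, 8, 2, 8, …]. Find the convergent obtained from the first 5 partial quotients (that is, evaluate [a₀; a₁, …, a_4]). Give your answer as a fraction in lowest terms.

a_0 = 4: 4/1
a_1 = 2: 9/2
a_2 = 8: 76/17
a_3 = 2: 161/36
a_4 = 8: 1364/305

1364/305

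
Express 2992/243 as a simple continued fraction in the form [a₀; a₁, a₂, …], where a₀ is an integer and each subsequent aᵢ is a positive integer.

[12; 3, 5, 15]

2992 ÷ 243 → quotient 12, remainder 76
243 ÷ 76 → quotient 3, remainder 15
76 ÷ 15 → quotient 5, remainder 1
15 ÷ 1 → quotient 15, remainder 0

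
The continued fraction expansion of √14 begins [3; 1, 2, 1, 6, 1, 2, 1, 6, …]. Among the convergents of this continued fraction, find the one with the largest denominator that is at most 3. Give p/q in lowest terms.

a_0 = 3: 3/1  (≤ bound)
a_1 = 1: 4/1  (≤ bound)
a_2 = 2: 11/3  (≤ bound)
a_3 = 1: 15/4  (> 3, stop)

11/3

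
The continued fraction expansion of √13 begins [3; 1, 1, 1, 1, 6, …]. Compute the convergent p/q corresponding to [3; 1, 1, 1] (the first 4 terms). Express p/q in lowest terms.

Work from the innermost term outward:
Start with 1.
1 + 1/(1/1) = 1 + 1/1 = 2/1
1 + 1/(2/1) = 1 + 1/2 = 3/2
3 + 1/(3/2) = 3 + 2/3 = 11/3

11/3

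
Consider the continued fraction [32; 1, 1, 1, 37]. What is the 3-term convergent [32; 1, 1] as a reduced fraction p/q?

Use the convergent recurrence hₖ = aₖ·hₖ₋₁ + hₖ₋₂ (and likewise for the denominators kₖ):
a_0 = 32: 32/1
a_1 = 1: 33/1
a_2 = 1: 65/2

65/2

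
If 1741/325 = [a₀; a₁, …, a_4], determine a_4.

1741 ÷ 325 → quotient 5, remainder 116
325 ÷ 116 → quotient 2, remainder 93
116 ÷ 93 → quotient 1, remainder 23
93 ÷ 23 → quotient 4, remainder 1
23 ÷ 1 → quotient 23, remainder 0

23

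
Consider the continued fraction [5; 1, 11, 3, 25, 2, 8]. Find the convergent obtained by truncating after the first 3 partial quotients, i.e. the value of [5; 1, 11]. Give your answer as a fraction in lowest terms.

71/12

Build up convergents one term at a time:
a_0 = 5: 5/1
a_1 = 1: 6/1
a_2 = 11: 71/12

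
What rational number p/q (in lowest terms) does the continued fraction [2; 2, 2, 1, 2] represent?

Build up convergents one term at a time:
a_0 = 2: 2/1
a_1 = 2: 5/2
a_2 = 2: 12/5
a_3 = 1: 17/7
a_4 = 2: 46/19

46/19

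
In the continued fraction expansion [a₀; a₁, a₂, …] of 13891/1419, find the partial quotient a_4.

2

Repeatedly divide and take the remainder:
13891 ÷ 1419 → quotient 9, remainder 1120
1419 ÷ 1120 → quotient 1, remainder 299
1120 ÷ 299 → quotient 3, remainder 223
299 ÷ 223 → quotient 1, remainder 76
223 ÷ 76 → quotient 2, remainder 71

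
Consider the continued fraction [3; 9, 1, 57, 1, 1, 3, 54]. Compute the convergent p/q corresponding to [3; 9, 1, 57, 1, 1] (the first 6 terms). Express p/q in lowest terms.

Start with 1.
1 + 1/(1/1) = 1 + 1/1 = 2/1
57 + 1/(2/1) = 57 + 1/2 = 115/2
1 + 1/(115/2) = 1 + 2/115 = 117/115
9 + 1/(117/115) = 9 + 115/117 = 1168/117
3 + 1/(1168/117) = 3 + 117/1168 = 3621/1168

3621/1168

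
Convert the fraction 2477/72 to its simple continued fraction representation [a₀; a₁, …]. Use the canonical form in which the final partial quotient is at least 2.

[34; 2, 2, 14]

2477 ÷ 72 → quotient 34, remainder 29
72 ÷ 29 → quotient 2, remainder 14
29 ÷ 14 → quotient 2, remainder 1
14 ÷ 1 → quotient 14, remainder 0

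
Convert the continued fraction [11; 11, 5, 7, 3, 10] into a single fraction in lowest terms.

Compute successive convergents:
a_0 = 11: 11/1
a_1 = 11: 122/11
a_2 = 5: 621/56
a_3 = 7: 4469/403
a_4 = 3: 14028/1265
a_5 = 10: 144749/13053

144749/13053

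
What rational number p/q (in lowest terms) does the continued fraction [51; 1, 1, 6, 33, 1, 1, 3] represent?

Use the convergent recurrence hₖ = aₖ·hₖ₋₁ + hₖ₋₂ (and likewise for the denominators kₖ):
a_0 = 51: 51/1
a_1 = 1: 52/1
a_2 = 1: 103/2
a_3 = 6: 670/13
a_4 = 33: 22213/431
a_5 = 1: 22883/444
a_6 = 1: 45096/875
a_7 = 3: 158171/3069

158171/3069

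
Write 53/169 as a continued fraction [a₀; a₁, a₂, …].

[0; 3, 5, 3, 3]

Run the Euclidean algorithm, recording each quotient:
53 ÷ 169 → quotient 0, remainder 53
169 ÷ 53 → quotient 3, remainder 10
53 ÷ 10 → quotient 5, remainder 3
10 ÷ 3 → quotient 3, remainder 1
3 ÷ 1 → quotient 3, remainder 0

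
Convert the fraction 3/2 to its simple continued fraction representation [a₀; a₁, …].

[1; 2]

Repeatedly divide and take the remainder:
3 ÷ 2 → quotient 1, remainder 1
2 ÷ 1 → quotient 2, remainder 0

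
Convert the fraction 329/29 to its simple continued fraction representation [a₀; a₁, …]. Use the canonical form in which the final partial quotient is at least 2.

Repeatedly divide and take the remainder:
329 ÷ 29 → quotient 11, remainder 10
29 ÷ 10 → quotient 2, remainder 9
10 ÷ 9 → quotient 1, remainder 1
9 ÷ 1 → quotient 9, remainder 0

[11; 2, 1, 9]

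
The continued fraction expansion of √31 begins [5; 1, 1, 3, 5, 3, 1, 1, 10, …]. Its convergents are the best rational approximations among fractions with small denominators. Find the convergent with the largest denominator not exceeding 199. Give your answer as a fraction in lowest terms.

List convergents until the denominator exceeds the bound:
a_0 = 5: 5/1  (≤ bound)
a_1 = 1: 6/1  (≤ bound)
a_2 = 1: 11/2  (≤ bound)
a_3 = 3: 39/7  (≤ bound)
a_4 = 5: 206/37  (≤ bound)
a_5 = 3: 657/118  (≤ bound)
a_6 = 1: 863/155  (≤ bound)
a_7 = 1: 1520/273  (> 199, stop)

863/155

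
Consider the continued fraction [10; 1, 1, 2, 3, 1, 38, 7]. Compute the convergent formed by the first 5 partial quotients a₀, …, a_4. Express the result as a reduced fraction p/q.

180/17

Start with 3.
2 + 1/(3/1) = 2 + 1/3 = 7/3
1 + 1/(7/3) = 1 + 3/7 = 10/7
1 + 1/(10/7) = 1 + 7/10 = 17/10
10 + 1/(17/10) = 10 + 10/17 = 180/17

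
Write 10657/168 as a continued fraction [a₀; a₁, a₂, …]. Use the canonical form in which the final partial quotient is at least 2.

[63; 2, 3, 3, 7]

⌊10657/168⌋ = 63, remainder 73
⌊168/73⌋ = 2, remainder 22
⌊73/22⌋ = 3, remainder 7
⌊22/7⌋ = 3, remainder 1
⌊7/1⌋ = 7, remainder 0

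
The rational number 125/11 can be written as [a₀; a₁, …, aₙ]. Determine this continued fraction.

125 ÷ 11 → quotient 11, remainder 4
11 ÷ 4 → quotient 2, remainder 3
4 ÷ 3 → quotient 1, remainder 1
3 ÷ 1 → quotient 3, remainder 0

[11; 2, 1, 3]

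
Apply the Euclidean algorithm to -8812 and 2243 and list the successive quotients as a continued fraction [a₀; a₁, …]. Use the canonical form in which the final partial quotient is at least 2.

[-4; 14, 53, 3]

⌊-8812/2243⌋ = -4, remainder 160
⌊2243/160⌋ = 14, remainder 3
⌊160/3⌋ = 53, remainder 1
⌊3/1⌋ = 3, remainder 0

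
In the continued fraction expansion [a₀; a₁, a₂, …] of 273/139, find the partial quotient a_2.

26

273 ÷ 139 → quotient 1, remainder 134
139 ÷ 134 → quotient 1, remainder 5
134 ÷ 5 → quotient 26, remainder 4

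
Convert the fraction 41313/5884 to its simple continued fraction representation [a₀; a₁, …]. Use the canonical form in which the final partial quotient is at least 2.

41313 = 7·5884 + 125, so a_0 = 7
5884 = 47·125 + 9, so a_1 = 47
125 = 13·9 + 8, so a_2 = 13
9 = 1·8 + 1, so a_3 = 1
8 = 8·1 + 0, so a_4 = 8

[7; 47, 13, 1, 8]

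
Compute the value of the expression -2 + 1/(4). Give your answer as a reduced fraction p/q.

Starting at the tail and folding back:
Start with 4.
-2 + 1/(4/1) = -2 + 1/4 = -7/4

-7/4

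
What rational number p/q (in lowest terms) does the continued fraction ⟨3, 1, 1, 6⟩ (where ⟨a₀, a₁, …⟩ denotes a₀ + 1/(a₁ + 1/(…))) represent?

Use the convergent recurrence hₖ = aₖ·hₖ₋₁ + hₖ₋₂ (and likewise for the denominators kₖ):
a_0 = 3: 3/1
a_1 = 1: 4/1
a_2 = 1: 7/2
a_3 = 6: 46/13

46/13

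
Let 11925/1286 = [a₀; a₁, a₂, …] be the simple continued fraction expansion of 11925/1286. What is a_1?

11925 = 9·1286 + 351, so a_0 = 9
1286 = 3·351 + 233, so a_1 = 3

3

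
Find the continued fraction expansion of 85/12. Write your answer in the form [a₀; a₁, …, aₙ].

Repeatedly divide and take the remainder:
85 ÷ 12 → quotient 7, remainder 1
12 ÷ 1 → quotient 12, remainder 0

[7; 12]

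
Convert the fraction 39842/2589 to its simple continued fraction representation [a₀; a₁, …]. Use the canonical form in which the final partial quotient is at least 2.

[15; 2, 1, 1, 3, 47, 1, 2]

39842 = 15·2589 + 1007, so a_0 = 15
2589 = 2·1007 + 575, so a_1 = 2
1007 = 1·575 + 432, so a_2 = 1
575 = 1·432 + 143, so a_3 = 1
432 = 3·143 + 3, so a_4 = 3
143 = 47·3 + 2, so a_5 = 47
3 = 1·2 + 1, so a_6 = 1
2 = 2·1 + 0, so a_7 = 2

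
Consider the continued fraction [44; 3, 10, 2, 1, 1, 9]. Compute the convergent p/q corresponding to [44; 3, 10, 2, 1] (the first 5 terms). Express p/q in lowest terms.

4255/96

Build up convergents one term at a time:
a_0 = 44: 44/1
a_1 = 3: 133/3
a_2 = 10: 1374/31
a_3 = 2: 2881/65
a_4 = 1: 4255/96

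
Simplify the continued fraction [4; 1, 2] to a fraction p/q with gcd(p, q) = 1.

14/3

Use the convergent recurrence hₖ = aₖ·hₖ₋₁ + hₖ₋₂ (and likewise for the denominators kₖ):
a_0 = 4: 4/1
a_1 = 1: 5/1
a_2 = 2: 14/3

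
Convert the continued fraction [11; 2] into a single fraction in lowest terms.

23/2

Start with 2.
11 + 1/(2/1) = 11 + 1/2 = 23/2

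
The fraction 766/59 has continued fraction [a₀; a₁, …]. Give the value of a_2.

⌊766/59⌋ = 12, remainder 58
⌊59/58⌋ = 1, remainder 1
⌊58/1⌋ = 58, remainder 0

58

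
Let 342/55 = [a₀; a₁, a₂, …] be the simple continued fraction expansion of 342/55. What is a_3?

1

Apply division with remainder until the remainder is 0:
⌊342/55⌋ = 6, remainder 12
⌊55/12⌋ = 4, remainder 7
⌊12/7⌋ = 1, remainder 5
⌊7/5⌋ = 1, remainder 2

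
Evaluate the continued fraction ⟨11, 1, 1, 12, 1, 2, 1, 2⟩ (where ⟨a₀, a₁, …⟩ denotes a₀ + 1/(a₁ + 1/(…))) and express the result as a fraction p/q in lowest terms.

Starting at the tail and folding back:
Start with 2.
1 + 1/(2/1) = 1 + 1/2 = 3/2
2 + 1/(3/2) = 2 + 2/3 = 8/3
1 + 1/(8/3) = 1 + 3/8 = 11/8
12 + 1/(11/8) = 12 + 8/11 = 140/11
1 + 1/(140/11) = 1 + 11/140 = 151/140
1 + 1/(151/140) = 1 + 140/151 = 291/151
11 + 1/(291/151) = 11 + 151/291 = 3352/291

3352/291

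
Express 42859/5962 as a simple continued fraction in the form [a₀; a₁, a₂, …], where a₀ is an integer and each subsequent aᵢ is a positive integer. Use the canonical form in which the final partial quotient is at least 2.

[7; 5, 3, 2, 1, 21, 1, 4]

42859 = 7·5962 + 1125, so a_0 = 7
5962 = 5·1125 + 337, so a_1 = 5
1125 = 3·337 + 114, so a_2 = 3
337 = 2·114 + 109, so a_3 = 2
114 = 1·109 + 5, so a_4 = 1
109 = 21·5 + 4, so a_5 = 21
5 = 1·4 + 1, so a_6 = 1
4 = 4·1 + 0, so a_7 = 4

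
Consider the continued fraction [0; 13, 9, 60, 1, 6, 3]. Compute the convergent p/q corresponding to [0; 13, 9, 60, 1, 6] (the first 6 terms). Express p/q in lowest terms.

Use the convergent recurrence hₖ = aₖ·hₖ₋₁ + hₖ₋₂ (and likewise for the denominators kₖ):
a_0 = 0: 0/1
a_1 = 13: 1/13
a_2 = 9: 9/118
a_3 = 60: 541/7093
a_4 = 1: 550/7211
a_5 = 6: 3841/50359

3841/50359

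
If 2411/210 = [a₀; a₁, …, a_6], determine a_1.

2

2411 ÷ 210 → quotient 11, remainder 101
210 ÷ 101 → quotient 2, remainder 8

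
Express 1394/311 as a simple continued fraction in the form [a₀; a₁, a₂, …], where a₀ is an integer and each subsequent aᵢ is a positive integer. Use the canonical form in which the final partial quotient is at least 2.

[4; 2, 13, 1, 1, 1, 3]

Repeatedly divide and take the remainder:
1394 ÷ 311 → quotient 4, remainder 150
311 ÷ 150 → quotient 2, remainder 11
150 ÷ 11 → quotient 13, remainder 7
11 ÷ 7 → quotient 1, remainder 4
7 ÷ 4 → quotient 1, remainder 3
4 ÷ 3 → quotient 1, remainder 1
3 ÷ 1 → quotient 3, remainder 0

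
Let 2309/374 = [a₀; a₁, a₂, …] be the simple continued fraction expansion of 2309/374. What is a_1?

2309 ÷ 374 → quotient 6, remainder 65
374 ÷ 65 → quotient 5, remainder 49

5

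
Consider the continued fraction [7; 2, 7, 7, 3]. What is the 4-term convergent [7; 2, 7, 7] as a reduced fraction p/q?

Collapse the nested fraction from the inside out:
Start with 7.
7 + 1/(7/1) = 7 + 1/7 = 50/7
2 + 1/(50/7) = 2 + 7/50 = 107/50
7 + 1/(107/50) = 7 + 50/107 = 799/107

799/107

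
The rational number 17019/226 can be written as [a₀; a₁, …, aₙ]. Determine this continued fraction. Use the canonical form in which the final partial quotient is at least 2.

17019 = 75·226 + 69, so a_0 = 75
226 = 3·69 + 19, so a_1 = 3
69 = 3·19 + 12, so a_2 = 3
19 = 1·12 + 7, so a_3 = 1
12 = 1·7 + 5, so a_4 = 1
7 = 1·5 + 2, so a_5 = 1
5 = 2·2 + 1, so a_6 = 2
2 = 2·1 + 0, so a_7 = 2

[75; 3, 3, 1, 1, 1, 2, 2]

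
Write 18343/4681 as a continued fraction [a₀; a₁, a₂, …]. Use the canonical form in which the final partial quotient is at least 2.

[3; 1, 11, 3, 2, 54]

18343 = 3·4681 + 4300, so a_0 = 3
4681 = 1·4300 + 381, so a_1 = 1
4300 = 11·381 + 109, so a_2 = 11
381 = 3·109 + 54, so a_3 = 3
109 = 2·54 + 1, so a_4 = 2
54 = 54·1 + 0, so a_5 = 54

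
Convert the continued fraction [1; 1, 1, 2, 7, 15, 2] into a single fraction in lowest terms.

Work from the innermost term outward:
Start with 2.
15 + 1/(2/1) = 15 + 1/2 = 31/2
7 + 1/(31/2) = 7 + 2/31 = 219/31
2 + 1/(219/31) = 2 + 31/219 = 469/219
1 + 1/(469/219) = 1 + 219/469 = 688/469
1 + 1/(688/469) = 1 + 469/688 = 1157/688
1 + 1/(1157/688) = 1 + 688/1157 = 1845/1157

1845/1157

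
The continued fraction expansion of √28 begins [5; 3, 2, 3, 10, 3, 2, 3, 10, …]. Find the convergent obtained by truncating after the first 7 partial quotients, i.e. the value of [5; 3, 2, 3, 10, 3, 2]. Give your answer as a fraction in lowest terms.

Starting at the tail and folding back:
Start with 2.
3 + 1/(2/1) = 3 + 1/2 = 7/2
10 + 1/(7/2) = 10 + 2/7 = 72/7
3 + 1/(72/7) = 3 + 7/72 = 223/72
2 + 1/(223/72) = 2 + 72/223 = 518/223
3 + 1/(518/223) = 3 + 223/518 = 1777/518
5 + 1/(1777/518) = 5 + 518/1777 = 9403/1777

9403/1777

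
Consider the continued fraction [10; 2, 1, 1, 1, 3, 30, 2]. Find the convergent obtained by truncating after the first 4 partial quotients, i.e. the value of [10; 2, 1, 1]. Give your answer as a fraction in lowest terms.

52/5

Starting at the tail and folding back:
Start with 1.
1 + 1/(1/1) = 1 + 1/1 = 2/1
2 + 1/(2/1) = 2 + 1/2 = 5/2
10 + 1/(5/2) = 10 + 2/5 = 52/5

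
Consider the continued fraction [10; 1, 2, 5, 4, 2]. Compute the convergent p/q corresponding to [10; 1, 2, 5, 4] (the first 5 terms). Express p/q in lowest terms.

Build up convergents one term at a time:
a_0 = 10: 10/1
a_1 = 1: 11/1
a_2 = 2: 32/3
a_3 = 5: 171/16
a_4 = 4: 716/67

716/67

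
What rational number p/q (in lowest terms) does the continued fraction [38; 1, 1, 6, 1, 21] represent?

12639/328

Start with 21.
1 + 1/(21/1) = 1 + 1/21 = 22/21
6 + 1/(22/21) = 6 + 21/22 = 153/22
1 + 1/(153/22) = 1 + 22/153 = 175/153
1 + 1/(175/153) = 1 + 153/175 = 328/175
38 + 1/(328/175) = 38 + 175/328 = 12639/328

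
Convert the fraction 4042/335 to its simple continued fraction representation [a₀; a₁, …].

4042 ÷ 335 → quotient 12, remainder 22
335 ÷ 22 → quotient 15, remainder 5
22 ÷ 5 → quotient 4, remainder 2
5 ÷ 2 → quotient 2, remainder 1
2 ÷ 1 → quotient 2, remainder 0

[12; 15, 4, 2, 2]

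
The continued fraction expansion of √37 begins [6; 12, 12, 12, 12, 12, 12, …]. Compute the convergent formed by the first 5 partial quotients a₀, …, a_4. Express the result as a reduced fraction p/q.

a_0 = 6: 6/1
a_1 = 12: 73/12
a_2 = 12: 882/145
a_3 = 12: 10657/1752
a_4 = 12: 128766/21169

128766/21169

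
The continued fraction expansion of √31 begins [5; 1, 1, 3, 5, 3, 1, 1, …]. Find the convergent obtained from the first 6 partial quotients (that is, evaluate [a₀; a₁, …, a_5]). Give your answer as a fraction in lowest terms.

657/118

Start with 3.
5 + 1/(3/1) = 5 + 1/3 = 16/3
3 + 1/(16/3) = 3 + 3/16 = 51/16
1 + 1/(51/16) = 1 + 16/51 = 67/51
1 + 1/(67/51) = 1 + 51/67 = 118/67
5 + 1/(118/67) = 5 + 67/118 = 657/118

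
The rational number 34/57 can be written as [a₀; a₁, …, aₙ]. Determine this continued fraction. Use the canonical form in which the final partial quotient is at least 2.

⌊34/57⌋ = 0, remainder 34
⌊57/34⌋ = 1, remainder 23
⌊34/23⌋ = 1, remainder 11
⌊23/11⌋ = 2, remainder 1
⌊11/1⌋ = 11, remainder 0

[0; 1, 1, 2, 11]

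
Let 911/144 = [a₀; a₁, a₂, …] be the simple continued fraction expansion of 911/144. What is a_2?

15

911 ÷ 144 → quotient 6, remainder 47
144 ÷ 47 → quotient 3, remainder 3
47 ÷ 3 → quotient 15, remainder 2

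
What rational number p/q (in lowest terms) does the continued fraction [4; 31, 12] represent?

Start with 12.
31 + 1/(12/1) = 31 + 1/12 = 373/12
4 + 1/(373/12) = 4 + 12/373 = 1504/373

1504/373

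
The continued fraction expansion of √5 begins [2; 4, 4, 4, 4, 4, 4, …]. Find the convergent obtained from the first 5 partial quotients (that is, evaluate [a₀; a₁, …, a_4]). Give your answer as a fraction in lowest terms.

Build up convergents one term at a time:
a_0 = 2: 2/1
a_1 = 4: 9/4
a_2 = 4: 38/17
a_3 = 4: 161/72
a_4 = 4: 682/305

682/305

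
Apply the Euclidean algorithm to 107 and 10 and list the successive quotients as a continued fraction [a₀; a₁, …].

[10; 1, 2, 3]

Run the Euclidean algorithm, recording each quotient:
107 ÷ 10 → quotient 10, remainder 7
10 ÷ 7 → quotient 1, remainder 3
7 ÷ 3 → quotient 2, remainder 1
3 ÷ 1 → quotient 3, remainder 0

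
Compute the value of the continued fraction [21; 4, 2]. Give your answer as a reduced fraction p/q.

a_0 = 21: 21/1
a_1 = 4: 85/4
a_2 = 2: 191/9

191/9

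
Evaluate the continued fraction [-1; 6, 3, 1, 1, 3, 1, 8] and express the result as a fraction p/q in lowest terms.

a_0 = -1: -1/1
a_1 = 6: -5/6
a_2 = 3: -16/19
a_3 = 1: -21/25
a_4 = 1: -37/44
a_5 = 3: -132/157
a_6 = 1: -169/201
a_7 = 8: -1484/1765

-1484/1765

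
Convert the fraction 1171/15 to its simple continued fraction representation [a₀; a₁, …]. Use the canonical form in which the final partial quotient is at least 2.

1171 = 78·15 + 1, so a_0 = 78
15 = 15·1 + 0, so a_1 = 15

[78; 15]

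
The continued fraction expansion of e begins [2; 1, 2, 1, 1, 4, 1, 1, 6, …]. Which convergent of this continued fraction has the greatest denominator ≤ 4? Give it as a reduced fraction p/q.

a_0 = 2: 2/1  (≤ bound)
a_1 = 1: 3/1  (≤ bound)
a_2 = 2: 8/3  (≤ bound)
a_3 = 1: 11/4  (≤ bound)
a_4 = 1: 19/7  (> 4, stop)

11/4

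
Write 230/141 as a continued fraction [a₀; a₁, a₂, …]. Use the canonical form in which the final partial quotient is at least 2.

[1; 1, 1, 1, 2, 2, 7]

⌊230/141⌋ = 1, remainder 89
⌊141/89⌋ = 1, remainder 52
⌊89/52⌋ = 1, remainder 37
⌊52/37⌋ = 1, remainder 15
⌊37/15⌋ = 2, remainder 7
⌊15/7⌋ = 2, remainder 1
⌊7/1⌋ = 7, remainder 0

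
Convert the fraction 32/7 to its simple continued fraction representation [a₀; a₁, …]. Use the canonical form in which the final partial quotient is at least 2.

⌊32/7⌋ = 4, remainder 4
⌊7/4⌋ = 1, remainder 3
⌊4/3⌋ = 1, remainder 1
⌊3/1⌋ = 3, remainder 0

[4; 1, 1, 3]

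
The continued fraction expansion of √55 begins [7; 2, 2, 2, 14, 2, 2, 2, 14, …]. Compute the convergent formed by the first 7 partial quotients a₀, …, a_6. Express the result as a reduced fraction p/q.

a_0 = 7: 7/1
a_1 = 2: 15/2
a_2 = 2: 37/5
a_3 = 2: 89/12
a_4 = 14: 1283/173
a_5 = 2: 2655/358
a_6 = 2: 6593/889

6593/889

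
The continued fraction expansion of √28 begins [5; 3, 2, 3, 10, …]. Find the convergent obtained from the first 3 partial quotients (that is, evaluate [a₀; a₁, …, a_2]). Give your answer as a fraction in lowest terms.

37/7

Use the convergent recurrence hₖ = aₖ·hₖ₋₁ + hₖ₋₂ (and likewise for the denominators kₖ):
a_0 = 5: 5/1
a_1 = 3: 16/3
a_2 = 2: 37/7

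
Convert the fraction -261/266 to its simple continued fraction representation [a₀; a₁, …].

-261 ÷ 266 → quotient -1, remainder 5
266 ÷ 5 → quotient 53, remainder 1
5 ÷ 1 → quotient 5, remainder 0

[-1; 53, 5]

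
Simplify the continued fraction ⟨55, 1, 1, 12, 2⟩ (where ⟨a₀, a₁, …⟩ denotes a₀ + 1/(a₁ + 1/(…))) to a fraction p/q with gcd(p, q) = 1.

Start with 2.
12 + 1/(2/1) = 12 + 1/2 = 25/2
1 + 1/(25/2) = 1 + 2/25 = 27/25
1 + 1/(27/25) = 1 + 25/27 = 52/27
55 + 1/(52/27) = 55 + 27/52 = 2887/52

2887/52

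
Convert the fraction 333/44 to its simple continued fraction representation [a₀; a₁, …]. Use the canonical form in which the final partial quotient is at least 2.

[7; 1, 1, 3, 6]

333 = 7·44 + 25, so a_0 = 7
44 = 1·25 + 19, so a_1 = 1
25 = 1·19 + 6, so a_2 = 1
19 = 3·6 + 1, so a_3 = 3
6 = 6·1 + 0, so a_4 = 6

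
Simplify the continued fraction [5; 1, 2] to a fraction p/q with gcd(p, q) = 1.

17/3

a_0 = 5: 5/1
a_1 = 1: 6/1
a_2 = 2: 17/3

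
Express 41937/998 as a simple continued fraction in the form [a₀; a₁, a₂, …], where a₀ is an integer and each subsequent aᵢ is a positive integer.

41937 ÷ 998 → quotient 42, remainder 21
998 ÷ 21 → quotient 47, remainder 11
21 ÷ 11 → quotient 1, remainder 10
11 ÷ 10 → quotient 1, remainder 1
10 ÷ 1 → quotient 10, remainder 0

[42; 47, 1, 1, 10]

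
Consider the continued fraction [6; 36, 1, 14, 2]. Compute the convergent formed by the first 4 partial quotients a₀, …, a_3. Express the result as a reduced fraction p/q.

Build up convergents one term at a time:
a_0 = 6: 6/1
a_1 = 36: 217/36
a_2 = 1: 223/37
a_3 = 14: 3339/554

3339/554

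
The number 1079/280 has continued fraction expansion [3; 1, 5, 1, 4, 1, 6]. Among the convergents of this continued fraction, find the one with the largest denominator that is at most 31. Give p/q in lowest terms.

List convergents until the denominator exceeds the bound:
a_0 = 3: 3/1  (≤ bound)
a_1 = 1: 4/1  (≤ bound)
a_2 = 5: 23/6  (≤ bound)
a_3 = 1: 27/7  (≤ bound)
a_4 = 4: 131/34  (> 31, stop)

27/7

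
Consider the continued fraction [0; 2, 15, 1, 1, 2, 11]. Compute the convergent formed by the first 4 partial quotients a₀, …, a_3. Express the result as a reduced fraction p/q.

16/33

a_0 = 0: 0/1
a_1 = 2: 1/2
a_2 = 15: 15/31
a_3 = 1: 16/33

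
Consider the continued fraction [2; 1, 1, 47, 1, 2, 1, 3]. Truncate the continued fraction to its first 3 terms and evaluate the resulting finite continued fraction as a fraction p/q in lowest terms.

Use the convergent recurrence hₖ = aₖ·hₖ₋₁ + hₖ₋₂ (and likewise for the denominators kₖ):
a_0 = 2: 2/1
a_1 = 1: 3/1
a_2 = 1: 5/2

5/2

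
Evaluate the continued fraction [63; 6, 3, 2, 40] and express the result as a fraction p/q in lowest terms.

Compute successive convergents:
a_0 = 63: 63/1
a_1 = 6: 379/6
a_2 = 3: 1200/19
a_3 = 2: 2779/44
a_4 = 40: 112360/1779

112360/1779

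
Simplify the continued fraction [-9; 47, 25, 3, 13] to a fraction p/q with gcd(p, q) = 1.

-427846/47651

a_0 = -9: -9/1
a_1 = 47: -422/47
a_2 = 25: -10559/1176
a_3 = 3: -32099/3575
a_4 = 13: -427846/47651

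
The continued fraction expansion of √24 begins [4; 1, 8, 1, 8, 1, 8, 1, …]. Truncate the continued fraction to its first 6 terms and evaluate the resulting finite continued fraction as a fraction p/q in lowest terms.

Collapse the nested fraction from the inside out:
Start with 1.
8 + 1/(1/1) = 8 + 1/1 = 9/1
1 + 1/(9/1) = 1 + 1/9 = 10/9
8 + 1/(10/9) = 8 + 9/10 = 89/10
1 + 1/(89/10) = 1 + 10/89 = 99/89
4 + 1/(99/89) = 4 + 89/99 = 485/99

485/99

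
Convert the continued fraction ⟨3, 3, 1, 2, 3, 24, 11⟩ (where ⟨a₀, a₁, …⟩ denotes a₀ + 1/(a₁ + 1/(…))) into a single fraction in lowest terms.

32461/9926

Start with 11.
24 + 1/(11/1) = 24 + 1/11 = 265/11
3 + 1/(265/11) = 3 + 11/265 = 806/265
2 + 1/(806/265) = 2 + 265/806 = 1877/806
1 + 1/(1877/806) = 1 + 806/1877 = 2683/1877
3 + 1/(2683/1877) = 3 + 1877/2683 = 9926/2683
3 + 1/(9926/2683) = 3 + 2683/9926 = 32461/9926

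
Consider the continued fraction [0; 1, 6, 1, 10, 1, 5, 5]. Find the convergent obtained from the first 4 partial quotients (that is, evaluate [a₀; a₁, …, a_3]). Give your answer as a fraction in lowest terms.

a_0 = 0: 0/1
a_1 = 1: 1/1
a_2 = 6: 6/7
a_3 = 1: 7/8

7/8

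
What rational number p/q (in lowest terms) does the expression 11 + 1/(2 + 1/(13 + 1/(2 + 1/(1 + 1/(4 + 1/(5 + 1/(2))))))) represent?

Compute successive convergents:
a_0 = 11: 11/1
a_1 = 2: 23/2
a_2 = 13: 310/27
a_3 = 2: 643/56
a_4 = 1: 953/83
a_5 = 4: 4455/388
a_6 = 5: 23228/2023
a_7 = 2: 50911/4434

50911/4434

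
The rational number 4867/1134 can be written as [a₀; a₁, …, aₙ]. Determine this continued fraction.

4867 = 4·1134 + 331, so a_0 = 4
1134 = 3·331 + 141, so a_1 = 3
331 = 2·141 + 49, so a_2 = 2
141 = 2·49 + 43, so a_3 = 2
49 = 1·43 + 6, so a_4 = 1
43 = 7·6 + 1, so a_5 = 7
6 = 6·1 + 0, so a_6 = 6

[4; 3, 2, 2, 1, 7, 6]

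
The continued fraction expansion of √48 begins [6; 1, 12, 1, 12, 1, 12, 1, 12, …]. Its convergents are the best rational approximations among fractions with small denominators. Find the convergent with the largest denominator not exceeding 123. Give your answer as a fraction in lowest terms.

97/14

List convergents until the denominator exceeds the bound:
a_0 = 6: 6/1  (≤ bound)
a_1 = 1: 7/1  (≤ bound)
a_2 = 12: 90/13  (≤ bound)
a_3 = 1: 97/14  (≤ bound)
a_4 = 12: 1254/181  (> 123, stop)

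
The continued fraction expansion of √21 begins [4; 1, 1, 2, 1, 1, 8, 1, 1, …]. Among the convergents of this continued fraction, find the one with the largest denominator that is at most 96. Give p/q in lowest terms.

List convergents until the denominator exceeds the bound:
a_0 = 4: 4/1  (≤ bound)
a_1 = 1: 5/1  (≤ bound)
a_2 = 1: 9/2  (≤ bound)
a_3 = 2: 23/5  (≤ bound)
a_4 = 1: 32/7  (≤ bound)
a_5 = 1: 55/12  (≤ bound)
a_6 = 8: 472/103  (> 96, stop)

55/12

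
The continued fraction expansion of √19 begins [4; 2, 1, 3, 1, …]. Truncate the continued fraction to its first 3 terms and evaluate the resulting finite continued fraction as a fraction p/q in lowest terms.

Build up convergents one term at a time:
a_0 = 4: 4/1
a_1 = 2: 9/2
a_2 = 1: 13/3

13/3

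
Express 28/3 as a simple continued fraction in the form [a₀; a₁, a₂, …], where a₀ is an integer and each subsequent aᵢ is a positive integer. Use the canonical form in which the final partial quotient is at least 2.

28 = 9·3 + 1, so a_0 = 9
3 = 3·1 + 0, so a_1 = 3

[9; 3]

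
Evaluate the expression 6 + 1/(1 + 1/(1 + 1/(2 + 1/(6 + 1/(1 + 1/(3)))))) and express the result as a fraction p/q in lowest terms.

943/143

Use the convergent recurrence hₖ = aₖ·hₖ₋₁ + hₖ₋₂ (and likewise for the denominators kₖ):
a_0 = 6: 6/1
a_1 = 1: 7/1
a_2 = 1: 13/2
a_3 = 2: 33/5
a_4 = 6: 211/32
a_5 = 1: 244/37
a_6 = 3: 943/143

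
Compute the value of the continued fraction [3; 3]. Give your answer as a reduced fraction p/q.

10/3

Start with 3.
3 + 1/(3/1) = 3 + 1/3 = 10/3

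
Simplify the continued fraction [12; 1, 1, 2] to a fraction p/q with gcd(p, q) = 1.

Collapse the nested fraction from the inside out:
Start with 2.
1 + 1/(2/1) = 1 + 1/2 = 3/2
1 + 1/(3/2) = 1 + 2/3 = 5/3
12 + 1/(5/3) = 12 + 3/5 = 63/5

63/5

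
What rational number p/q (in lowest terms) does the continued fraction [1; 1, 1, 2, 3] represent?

27/17

Build up convergents one term at a time:
a_0 = 1: 1/1
a_1 = 1: 2/1
a_2 = 1: 3/2
a_3 = 2: 8/5
a_4 = 3: 27/17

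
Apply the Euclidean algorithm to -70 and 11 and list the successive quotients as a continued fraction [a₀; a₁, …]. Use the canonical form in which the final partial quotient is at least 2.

Apply division with remainder until the remainder is 0:
-70 ÷ 11 → quotient -7, remainder 7
11 ÷ 7 → quotient 1, remainder 4
7 ÷ 4 → quotient 1, remainder 3
4 ÷ 3 → quotient 1, remainder 1
3 ÷ 1 → quotient 3, remainder 0

[-7; 1, 1, 1, 3]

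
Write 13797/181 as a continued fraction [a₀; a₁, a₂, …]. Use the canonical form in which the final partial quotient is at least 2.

Repeatedly divide and take the remainder:
13797 = 76·181 + 41, so a_0 = 76
181 = 4·41 + 17, so a_1 = 4
41 = 2·17 + 7, so a_2 = 2
17 = 2·7 + 3, so a_3 = 2
7 = 2·3 + 1, so a_4 = 2
3 = 3·1 + 0, so a_5 = 3

[76; 4, 2, 2, 2, 3]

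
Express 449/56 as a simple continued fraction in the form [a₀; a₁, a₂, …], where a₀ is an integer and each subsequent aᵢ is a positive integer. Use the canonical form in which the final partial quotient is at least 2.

449 ÷ 56 → quotient 8, remainder 1
56 ÷ 1 → quotient 56, remainder 0

[8; 56]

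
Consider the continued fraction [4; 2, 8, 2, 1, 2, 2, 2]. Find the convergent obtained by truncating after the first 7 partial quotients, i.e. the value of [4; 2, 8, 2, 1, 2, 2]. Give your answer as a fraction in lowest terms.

1507/337

Start with 2.
2 + 1/(2/1) = 2 + 1/2 = 5/2
1 + 1/(5/2) = 1 + 2/5 = 7/5
2 + 1/(7/5) = 2 + 5/7 = 19/7
8 + 1/(19/7) = 8 + 7/19 = 159/19
2 + 1/(159/19) = 2 + 19/159 = 337/159
4 + 1/(337/159) = 4 + 159/337 = 1507/337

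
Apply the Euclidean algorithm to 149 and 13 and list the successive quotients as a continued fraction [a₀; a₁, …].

[11; 2, 6]

149 = 11·13 + 6, so a_0 = 11
13 = 2·6 + 1, so a_1 = 2
6 = 6·1 + 0, so a_2 = 6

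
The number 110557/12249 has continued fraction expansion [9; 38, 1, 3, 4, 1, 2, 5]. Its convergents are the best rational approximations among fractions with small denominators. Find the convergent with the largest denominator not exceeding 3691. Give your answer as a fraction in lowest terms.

20642/2287

List convergents until the denominator exceeds the bound:
a_0 = 9: 9/1  (≤ bound)
a_1 = 38: 343/38  (≤ bound)
a_2 = 1: 352/39  (≤ bound)
a_3 = 3: 1399/155  (≤ bound)
a_4 = 4: 5948/659  (≤ bound)
a_5 = 1: 7347/814  (≤ bound)
a_6 = 2: 20642/2287  (≤ bound)
a_7 = 5: 110557/12249  (> 3691, stop)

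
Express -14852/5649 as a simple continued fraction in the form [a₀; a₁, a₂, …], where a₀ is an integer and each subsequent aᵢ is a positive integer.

⌊-14852/5649⌋ = -3, remainder 2095
⌊5649/2095⌋ = 2, remainder 1459
⌊2095/1459⌋ = 1, remainder 636
⌊1459/636⌋ = 2, remainder 187
⌊636/187⌋ = 3, remainder 75
⌊187/75⌋ = 2, remainder 37
⌊75/37⌋ = 2, remainder 1
⌊37/1⌋ = 37, remainder 0

[-3; 2, 1, 2, 3, 2, 2, 37]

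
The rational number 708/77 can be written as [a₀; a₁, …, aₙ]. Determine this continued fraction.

⌊708/77⌋ = 9, remainder 15
⌊77/15⌋ = 5, remainder 2
⌊15/2⌋ = 7, remainder 1
⌊2/1⌋ = 2, remainder 0

[9; 5, 7, 2]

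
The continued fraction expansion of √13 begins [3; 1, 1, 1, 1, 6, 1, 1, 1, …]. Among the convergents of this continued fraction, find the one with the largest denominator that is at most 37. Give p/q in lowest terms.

119/33

List convergents until the denominator exceeds the bound:
a_0 = 3: 3/1  (≤ bound)
a_1 = 1: 4/1  (≤ bound)
a_2 = 1: 7/2  (≤ bound)
a_3 = 1: 11/3  (≤ bound)
a_4 = 1: 18/5  (≤ bound)
a_5 = 6: 119/33  (≤ bound)
a_6 = 1: 137/38  (> 37, stop)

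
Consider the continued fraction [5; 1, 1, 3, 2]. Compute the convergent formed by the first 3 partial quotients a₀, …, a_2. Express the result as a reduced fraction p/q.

11/2

Starting at the tail and folding back:
Start with 1.
1 + 1/(1/1) = 1 + 1/1 = 2/1
5 + 1/(2/1) = 5 + 1/2 = 11/2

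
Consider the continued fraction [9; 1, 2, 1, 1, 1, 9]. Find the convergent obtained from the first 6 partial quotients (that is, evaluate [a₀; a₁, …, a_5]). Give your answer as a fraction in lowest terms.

Compute successive convergents:
a_0 = 9: 9/1
a_1 = 1: 10/1
a_2 = 2: 29/3
a_3 = 1: 39/4
a_4 = 1: 68/7
a_5 = 1: 107/11

107/11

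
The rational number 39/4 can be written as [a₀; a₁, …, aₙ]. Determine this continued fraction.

Repeatedly divide and take the remainder:
⌊39/4⌋ = 9, remainder 3
⌊4/3⌋ = 1, remainder 1
⌊3/1⌋ = 3, remainder 0

[9; 1, 3]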